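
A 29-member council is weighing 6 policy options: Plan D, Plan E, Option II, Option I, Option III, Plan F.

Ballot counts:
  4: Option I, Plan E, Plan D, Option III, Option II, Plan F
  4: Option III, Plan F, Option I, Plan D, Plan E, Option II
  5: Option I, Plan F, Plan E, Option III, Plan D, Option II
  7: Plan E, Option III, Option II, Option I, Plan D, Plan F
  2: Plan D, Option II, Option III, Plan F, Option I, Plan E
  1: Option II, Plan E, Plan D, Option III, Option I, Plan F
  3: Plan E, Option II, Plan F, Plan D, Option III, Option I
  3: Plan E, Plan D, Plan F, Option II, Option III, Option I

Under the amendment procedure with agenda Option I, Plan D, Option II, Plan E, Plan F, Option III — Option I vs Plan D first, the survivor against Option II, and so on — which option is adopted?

Round 1: Option I vs Plan D — 20–9, Option I advances.
Round 2: Option I vs Option II — 13–16, Option II advances.
Round 3: Option II vs Plan E — 3–26, Plan E advances.
Round 4: Plan E vs Plan F — 18–11, Plan E advances.
Round 5: Plan E vs Option III — 23–6, Plan E advances.
The agenda winner is Plan E.

Plan E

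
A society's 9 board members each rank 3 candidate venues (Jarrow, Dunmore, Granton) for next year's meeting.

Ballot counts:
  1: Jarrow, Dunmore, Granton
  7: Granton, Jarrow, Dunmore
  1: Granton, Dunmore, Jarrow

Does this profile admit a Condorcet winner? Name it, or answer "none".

Granton

Check each pair by majority over 9 ballots:
Jarrow vs Dunmore: 8 to 1, Jarrow.
Jarrow vs Granton: 1 for Jarrow, 8 for Granton — Granton by 8–1.
Dunmore vs Granton: 1 to 8, Granton.
Granton defeats every rival head-to-head and is the Condorcet winner.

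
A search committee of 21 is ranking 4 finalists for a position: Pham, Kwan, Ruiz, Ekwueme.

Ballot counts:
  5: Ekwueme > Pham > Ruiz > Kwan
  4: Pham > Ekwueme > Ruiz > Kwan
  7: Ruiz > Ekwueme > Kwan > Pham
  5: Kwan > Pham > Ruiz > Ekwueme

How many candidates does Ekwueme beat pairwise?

Ekwueme against each rival (21 committee members):
Ekwueme vs Pham: Ekwueme, 12–9.
Ekwueme vs Kwan: 5+4+7 = 16 for Ekwueme, 5 for Kwan — Ekwueme by 16–5.
Ekwueme vs Ruiz: Ruiz wins 12–9.
Ekwueme beats Pham, Kwan; loses to Ruiz — 2 pairwise wins.

2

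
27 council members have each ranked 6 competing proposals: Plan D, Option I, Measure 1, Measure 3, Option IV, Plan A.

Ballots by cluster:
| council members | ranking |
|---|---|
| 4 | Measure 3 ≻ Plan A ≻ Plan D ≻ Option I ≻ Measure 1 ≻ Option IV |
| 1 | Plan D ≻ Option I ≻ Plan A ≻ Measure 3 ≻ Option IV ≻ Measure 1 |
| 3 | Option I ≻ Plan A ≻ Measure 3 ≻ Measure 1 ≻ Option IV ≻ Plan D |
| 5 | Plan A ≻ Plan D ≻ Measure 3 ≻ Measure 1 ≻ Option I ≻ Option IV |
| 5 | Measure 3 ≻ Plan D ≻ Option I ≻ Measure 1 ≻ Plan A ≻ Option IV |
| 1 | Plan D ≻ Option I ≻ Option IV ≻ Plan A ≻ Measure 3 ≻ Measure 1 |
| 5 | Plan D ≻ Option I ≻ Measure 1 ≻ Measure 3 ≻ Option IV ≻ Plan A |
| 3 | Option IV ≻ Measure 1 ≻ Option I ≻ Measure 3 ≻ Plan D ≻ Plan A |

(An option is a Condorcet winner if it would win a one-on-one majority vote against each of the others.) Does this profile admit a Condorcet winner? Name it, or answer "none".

Check each pair by majority over 27 ballots:
Plan D vs Option I: 4+1+5+5+1+5 = 21 for Plan D, 6 for Option I — Plan D by 21–6.
Plan D vs Measure 1: Plan D is ranked higher on 4+1+5+5+1+5 = 21 ballots, Measure 1 on 6. Plan D wins 21–6.
Plan D vs Measure 3: 12 to 15, Measure 3.
Plan D vs Option IV: 21 to 6, Plan D.
Plan D vs Plan A: 1+5+1+5+3 = 15 for Plan D, 12 for Plan A — Plan D by 15–12.
Option I vs Measure 1: 4+1+3+5+1+5 = 19 for Option I, 8 for Measure 1 — Option I by 19–8.
Option I vs Measure 3: Option I is ranked higher on 1+3+1+5+3 = 13 ballots, Measure 3 on 14. Measure 3 wins 14–13.
Option I vs Option IV: Option I is ranked higher on 24 ballots, Option IV on 3. Option I wins 24–3.
Option I vs Plan A: Option I is ranked higher on 1+3+5+1+5+3 = 18 ballots, Plan A on 9. Option I wins 18–9.
Measure 1 vs Measure 3: 5+3 = 8 for Measure 1, 19 for Measure 3 — Measure 3 by 19–8.
Measure 1 vs Option IV: 4+3+5+5+5 = 22 for Measure 1, 5 for Option IV — Measure 1 by 22–5.
Measure 1 vs Plan A: Measure 1 preferred on 5+5+3 = 13 ballots; Plan A wins 14–13.
Measure 3 vs Option IV: Measure 3 preferred on 4+1+3+5+5+5 = 23 ballots; Measure 3 wins 23–4.
Measure 3 vs Plan A: 17 to 10, Measure 3.
Option IV vs Plan A: Option IV is ranked higher on 1+5+3 = 9 ballots, Plan A on 18. Plan A wins 18–9.
Measure 3 defeats every rival head-to-head and is the Condorcet winner.

Measure 3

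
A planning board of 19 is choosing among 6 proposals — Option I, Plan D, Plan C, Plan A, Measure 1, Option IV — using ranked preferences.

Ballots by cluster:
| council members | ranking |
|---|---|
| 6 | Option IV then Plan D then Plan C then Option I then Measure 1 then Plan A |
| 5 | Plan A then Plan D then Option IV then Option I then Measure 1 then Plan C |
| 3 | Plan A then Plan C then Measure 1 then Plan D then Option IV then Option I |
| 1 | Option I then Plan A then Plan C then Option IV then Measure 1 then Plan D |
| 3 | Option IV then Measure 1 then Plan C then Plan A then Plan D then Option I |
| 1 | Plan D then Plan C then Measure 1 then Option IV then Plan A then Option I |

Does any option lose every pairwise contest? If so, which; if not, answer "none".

none

Pairwise majorities:
Option I vs Plan D: 1 for Option I, 18 for Plan D — Plan D by 18–1.
Option I vs Plan C: Plan C wins 13–6.
Option I vs Plan A: Plan A wins 12–7.
Option I vs Measure 1: Option I, 12–7.
Option I vs Option IV: Option I preferred on 1 ballot; Option IV wins 18–1.
Plan D vs Plan C: Plan D, 12–7.
Plan D–Plan A: Plan A 12–7.
Plan D vs Measure 1: Plan D wins 12–7.
Plan D–Option IV: Option IV 10–9.
Plan C vs Plan A: Plan C preferred on 6+3+1 = 10 ballots; Plan C wins 10–9.
Plan C vs Measure 1: Plan C, 11–8.
Plan C vs Option IV: 5 to 14, Option IV.
Plan A vs Measure 1: Measure 1 wins 10–9.
Plan A vs Option IV: Option IV wins 10–9.
Measure 1 vs Option IV: Measure 1 preferred on 3+1 = 4 ballots; Option IV wins 15–4.
No option is winless: Option I beats Measure 1; Plan D beats Option I; Plan C beats Option I; Plan A beats Option I; Measure 1 beats Plan A; Option IV beats Option I. There is no Condorcet loser.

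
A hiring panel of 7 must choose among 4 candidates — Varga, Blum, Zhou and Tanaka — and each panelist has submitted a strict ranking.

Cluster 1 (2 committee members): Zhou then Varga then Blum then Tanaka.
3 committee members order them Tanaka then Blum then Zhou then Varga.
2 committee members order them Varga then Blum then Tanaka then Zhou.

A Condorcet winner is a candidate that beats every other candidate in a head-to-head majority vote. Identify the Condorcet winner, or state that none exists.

Check each pair by majority over 7 ballots:
Varga–Blum: Varga 4–3.
Varga–Zhou: Zhou 5–2.
Varga vs Tanaka: Varga wins 4–3.
Blum vs Zhou: Blum wins 5–2.
Blum vs Tanaka: Blum, 4–3.
Zhou vs Tanaka: Tanaka, 5–2.
Each candidate drops at least one matchup (Varga loses to Zhou; Blum loses to Varga; Zhou loses to Blum; Tanaka loses to Varga); the cycle Varga beats Blum beats Zhou beats Varga rules out a Condorcet winner.

none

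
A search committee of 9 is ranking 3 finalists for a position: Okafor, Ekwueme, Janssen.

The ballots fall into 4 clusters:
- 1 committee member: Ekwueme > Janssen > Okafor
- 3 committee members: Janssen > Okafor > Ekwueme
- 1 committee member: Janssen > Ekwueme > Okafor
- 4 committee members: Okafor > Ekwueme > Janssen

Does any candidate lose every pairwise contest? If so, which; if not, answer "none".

none

Pairwise majorities:
Okafor vs Ekwueme: 7 to 2, Okafor.
Okafor vs Janssen: Okafor is ranked higher on 4 ballots, Janssen on 5. Janssen wins 5–4.
Ekwueme vs Janssen: Ekwueme, 5–4.
Each candidate has at least one pairwise win (Okafor beats Ekwueme; Ekwueme beats Janssen; Janssen beats Okafor) — no Condorcet loser.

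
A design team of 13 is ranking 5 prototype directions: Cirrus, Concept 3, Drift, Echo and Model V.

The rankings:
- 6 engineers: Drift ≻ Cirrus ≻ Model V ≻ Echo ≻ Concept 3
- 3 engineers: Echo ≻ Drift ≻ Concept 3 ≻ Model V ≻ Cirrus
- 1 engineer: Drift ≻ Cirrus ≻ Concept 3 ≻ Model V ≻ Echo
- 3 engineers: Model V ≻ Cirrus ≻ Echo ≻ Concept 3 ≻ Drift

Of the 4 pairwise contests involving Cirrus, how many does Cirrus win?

Cirrus against each rival (13 engineers):
Cirrus–Concept 3: Cirrus 10–3.
Cirrus vs Drift: 3 to 10, Drift.
Cirrus vs Echo: Cirrus, 10–3.
Cirrus vs Model V: Cirrus is ranked higher on 6+1 = 7 ballots, Model V on 6. Cirrus wins 7–6.
Cirrus beats Concept 3, Echo, Model V; loses to Drift — 3 pairwise wins.

3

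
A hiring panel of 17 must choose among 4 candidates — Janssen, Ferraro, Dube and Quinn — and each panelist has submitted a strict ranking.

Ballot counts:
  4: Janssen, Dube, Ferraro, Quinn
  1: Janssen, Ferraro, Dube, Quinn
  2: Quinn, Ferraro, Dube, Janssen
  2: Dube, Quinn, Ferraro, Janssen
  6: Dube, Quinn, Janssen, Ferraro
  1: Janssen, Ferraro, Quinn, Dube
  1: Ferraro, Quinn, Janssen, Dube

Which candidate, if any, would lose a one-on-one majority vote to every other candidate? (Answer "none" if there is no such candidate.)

Ferraro

Pairwise majorities:
Janssen vs Ferraro: Janssen, 12–5.
Janssen vs Dube: Janssen preferred on 4+1+1+1 = 7 ballots; Dube wins 10–7.
Janssen vs Quinn: 6 to 11, Quinn.
Ferraro vs Dube: Ferraro is ranked higher on 1+2+1+1 = 5 ballots, Dube on 12. Dube wins 12–5.
Ferraro vs Quinn: 4+1+1+1 = 7 for Ferraro, 10 for Quinn — Quinn by 10–7.
Dube vs Quinn: 4+1+2+6 = 13 for Dube, 4 for Quinn — Dube by 13–4.
Ferraro is beaten in every head-to-head and is the Condorcet loser.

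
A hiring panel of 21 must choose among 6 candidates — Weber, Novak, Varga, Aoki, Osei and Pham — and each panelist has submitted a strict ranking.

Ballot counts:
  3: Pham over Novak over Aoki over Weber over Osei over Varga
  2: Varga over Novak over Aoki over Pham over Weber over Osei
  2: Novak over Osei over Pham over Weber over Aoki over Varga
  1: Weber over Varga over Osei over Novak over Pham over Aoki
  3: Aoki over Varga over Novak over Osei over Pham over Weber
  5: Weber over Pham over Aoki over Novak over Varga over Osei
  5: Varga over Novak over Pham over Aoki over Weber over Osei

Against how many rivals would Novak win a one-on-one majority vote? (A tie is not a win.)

4

Novak against each rival (21 committee members):
Novak vs Weber: 3+2+2+3+5 = 15 for Novak, 6 for Weber — Novak by 15–6.
Novak vs Varga: Novak preferred on 3+2+5 = 10 ballots; Varga wins 11–10.
Novak vs Aoki: Novak wins 13–8.
Novak vs Osei: Novak preferred on 3+2+2+3+5+5 = 20 ballots; Novak wins 20–1.
Novak vs Pham: 13 to 8, Novak.
Novak beats Weber, Aoki, Osei, Pham; loses to Varga — 4 pairwise wins.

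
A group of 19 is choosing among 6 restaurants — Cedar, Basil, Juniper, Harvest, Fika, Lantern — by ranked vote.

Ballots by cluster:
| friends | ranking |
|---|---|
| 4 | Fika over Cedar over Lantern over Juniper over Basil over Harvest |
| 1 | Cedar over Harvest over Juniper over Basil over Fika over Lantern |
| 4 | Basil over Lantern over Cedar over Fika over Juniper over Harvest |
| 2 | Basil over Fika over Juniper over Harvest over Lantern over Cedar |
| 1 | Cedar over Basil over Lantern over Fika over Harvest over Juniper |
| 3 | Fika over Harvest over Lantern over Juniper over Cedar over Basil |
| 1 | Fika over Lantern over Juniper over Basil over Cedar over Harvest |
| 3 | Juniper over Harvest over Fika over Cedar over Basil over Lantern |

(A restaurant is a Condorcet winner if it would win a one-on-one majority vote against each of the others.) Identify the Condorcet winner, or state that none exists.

Fika

Check each pair by majority over 19 ballots:
Cedar–Basil: Cedar 12–7.
Cedar vs Juniper: 10 to 9, Cedar.
Cedar vs Harvest: Cedar preferred on 4+1+4+1+1 = 11 ballots; Cedar wins 11–8.
Cedar vs Fika: Cedar is ranked higher on 1+4+1 = 6 ballots, Fika on 13. Fika wins 13–6.
Cedar vs Lantern: Lantern wins 10–9.
Basil vs Juniper: 7 to 12, Juniper.
Basil–Harvest: Basil 12–7.
Basil vs Fika: Basil preferred on 1+4+2+1 = 8 ballots; Fika wins 11–8.
Basil vs Lantern: 11 to 8, Basil.
Juniper vs Harvest: Juniper preferred on 4+4+2+1+3 = 14 ballots; Juniper wins 14–5.
Juniper vs Fika: 1+3 = 4 for Juniper, 15 for Fika — Fika by 15–4.
Juniper vs Lantern: Lantern, 13–6.
Harvest vs Fika: Harvest preferred on 1+3 = 4 ballots; Fika wins 15–4.
Harvest vs Lantern: Harvest preferred on 1+2+3+3 = 9 ballots; Lantern wins 10–9.
Fika vs Lantern: Fika, 14–5.
Only Fika has no losses; Fika is the Condorcet winner.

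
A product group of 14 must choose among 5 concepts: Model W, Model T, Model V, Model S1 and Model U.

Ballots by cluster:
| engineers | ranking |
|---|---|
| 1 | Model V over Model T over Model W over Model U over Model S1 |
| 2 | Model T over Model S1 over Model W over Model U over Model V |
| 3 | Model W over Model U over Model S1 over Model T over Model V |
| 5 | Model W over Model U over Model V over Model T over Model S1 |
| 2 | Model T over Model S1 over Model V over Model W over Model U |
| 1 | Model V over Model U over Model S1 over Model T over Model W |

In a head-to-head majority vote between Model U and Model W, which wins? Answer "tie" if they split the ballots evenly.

Ballots ranking Model U above Model W: 1.
Ballots ranking Model W above Model U: 14 − 1 = 13.
Model W wins the head-to-head 13–1.

Model W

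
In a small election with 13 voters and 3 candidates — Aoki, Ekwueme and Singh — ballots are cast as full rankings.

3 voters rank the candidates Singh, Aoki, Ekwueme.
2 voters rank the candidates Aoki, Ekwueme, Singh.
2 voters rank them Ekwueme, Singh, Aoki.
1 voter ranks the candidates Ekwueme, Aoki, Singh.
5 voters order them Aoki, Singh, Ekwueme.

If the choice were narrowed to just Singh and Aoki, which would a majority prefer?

Ballots ranking Singh above Aoki: 3 + 2 = 5.
Ballots ranking Aoki above Singh: 13 − 5 = 8.
Aoki wins the head-to-head 8–5.

Aoki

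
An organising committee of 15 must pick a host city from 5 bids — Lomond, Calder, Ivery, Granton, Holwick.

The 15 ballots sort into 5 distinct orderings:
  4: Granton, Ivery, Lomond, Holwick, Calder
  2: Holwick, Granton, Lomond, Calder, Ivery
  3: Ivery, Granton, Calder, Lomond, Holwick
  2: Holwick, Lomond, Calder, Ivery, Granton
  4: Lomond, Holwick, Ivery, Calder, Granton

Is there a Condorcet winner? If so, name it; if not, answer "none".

Check each pair by majority over 15 ballots:
Lomond vs Calder: Lomond, 12–3.
Lomond vs Ivery: Lomond, 8–7.
Lomond–Granton: Granton 9–6.
Lomond vs Holwick: Lomond wins 11–4.
Calder–Ivery: Ivery 11–4.
Calder–Granton: Granton 9–6.
Calder vs Holwick: Holwick, 12–3.
Ivery–Granton: Ivery 9–6.
Ivery–Holwick: Holwick 8–7.
Granton vs Holwick: Holwick wins 8–7.
No city is unbeaten: Lomond loses to Granton; Calder loses to Lomond; Ivery loses to Lomond; Granton loses to Ivery; Holwick loses to Lomond. In particular Lomond beats Ivery beats Granton beats Lomond is a majority cycle — no Condorcet winner exists.

none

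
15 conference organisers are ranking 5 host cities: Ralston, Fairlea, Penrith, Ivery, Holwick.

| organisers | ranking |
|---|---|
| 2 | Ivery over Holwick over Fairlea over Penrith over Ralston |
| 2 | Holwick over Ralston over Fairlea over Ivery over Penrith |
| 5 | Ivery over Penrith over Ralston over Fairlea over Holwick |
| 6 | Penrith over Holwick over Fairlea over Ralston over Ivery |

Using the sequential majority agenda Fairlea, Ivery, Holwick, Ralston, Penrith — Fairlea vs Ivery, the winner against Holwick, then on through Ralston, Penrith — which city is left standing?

Round 1: Fairlea vs Ivery — 8–7, Fairlea advances.
Round 2: Fairlea vs Holwick — 5–10, Holwick advances.
Round 3: Holwick vs Ralston — 10–5, Holwick advances.
Round 4: Holwick vs Penrith — 4–11, Penrith advances.
Penrith survives the agenda.

Penrith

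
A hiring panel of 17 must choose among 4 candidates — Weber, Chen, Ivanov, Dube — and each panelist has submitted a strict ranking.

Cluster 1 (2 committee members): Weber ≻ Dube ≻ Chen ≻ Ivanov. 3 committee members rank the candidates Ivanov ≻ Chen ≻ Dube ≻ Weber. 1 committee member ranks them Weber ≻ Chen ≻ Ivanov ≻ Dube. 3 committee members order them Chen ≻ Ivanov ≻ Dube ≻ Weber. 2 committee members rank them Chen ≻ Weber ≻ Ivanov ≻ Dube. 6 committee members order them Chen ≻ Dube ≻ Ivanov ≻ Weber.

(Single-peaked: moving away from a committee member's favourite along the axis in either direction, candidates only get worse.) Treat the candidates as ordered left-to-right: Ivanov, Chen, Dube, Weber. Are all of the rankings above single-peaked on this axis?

no

Axis positions: Ivanov=1, Chen=2, Dube=3, Weber=4.
Cluster 1 (peak Weber at position 4): ranking walks positions 4-3-2-1, expanding outward from the peak — single-peaked.
Cluster 2 (peak Ivanov at position 1): ranking walks positions 1-2-3-4, expanding outward from the peak — single-peaked.
Cluster 3: ranking walks positions 4-2-1-3; Chen is ranked above Dube even though Dube lies between Chen and the peak Weber on the axis — preferences dip and rise again. Not single-peaked.
Cluster 4 (peak Chen at position 2): ranking walks positions 2-1-3-4, expanding outward from the peak — single-peaked.
Cluster 5: ranking walks positions 2-4-1-3; Weber is ranked above Dube even though Dube lies between Weber and the peak Chen on the axis — preferences dip and rise again. Not single-peaked.
Cluster 6 (peak Chen at position 2): ranking walks positions 2-3-1-4, expanding outward from the peak — single-peaked.
Cluster 3 violates single-peakedness, so the profile is not single-peaked on this axis.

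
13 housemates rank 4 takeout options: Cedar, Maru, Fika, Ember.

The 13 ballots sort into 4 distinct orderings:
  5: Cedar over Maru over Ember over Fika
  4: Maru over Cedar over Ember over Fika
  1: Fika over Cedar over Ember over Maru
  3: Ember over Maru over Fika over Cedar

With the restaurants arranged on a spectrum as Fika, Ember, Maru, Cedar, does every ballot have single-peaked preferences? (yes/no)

Axis positions: Fika=1, Ember=2, Maru=3, Cedar=4.
Group 1 (peak Cedar at position 4): ranking walks positions 4-3-2-1, expanding outward from the peak — single-peaked.
Group 2 (peak Maru at position 3): ranking walks positions 3-4-2-1, expanding outward from the peak — single-peaked.
Group 3: ranking walks positions 1-4-2-3; Cedar is ranked above Ember even though Ember lies between Cedar and the peak Fika on the axis — preferences dip and rise again. Not single-peaked.
Group 4 (peak Ember at position 2): ranking walks positions 2-3-1-4, expanding outward from the peak — single-peaked.
Group 3 violates single-peakedness, so the profile is not single-peaked on this axis.

no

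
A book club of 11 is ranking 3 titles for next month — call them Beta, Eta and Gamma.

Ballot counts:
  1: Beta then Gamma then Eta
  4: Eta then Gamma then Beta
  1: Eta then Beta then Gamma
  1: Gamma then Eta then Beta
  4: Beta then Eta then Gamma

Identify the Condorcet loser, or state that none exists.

Gamma

Pairwise majorities:
Beta vs Eta: 1+4 = 5 for Beta, 6 for Eta — Eta by 6–5.
Beta vs Gamma: Beta preferred on 1+1+4 = 6 ballots; Beta wins 6–5.
Eta vs Gamma: 4+1+4 = 9 for Eta, 2 for Gamma — Eta by 9–2.
Gamma loses to every other book — it is the Condorcet loser.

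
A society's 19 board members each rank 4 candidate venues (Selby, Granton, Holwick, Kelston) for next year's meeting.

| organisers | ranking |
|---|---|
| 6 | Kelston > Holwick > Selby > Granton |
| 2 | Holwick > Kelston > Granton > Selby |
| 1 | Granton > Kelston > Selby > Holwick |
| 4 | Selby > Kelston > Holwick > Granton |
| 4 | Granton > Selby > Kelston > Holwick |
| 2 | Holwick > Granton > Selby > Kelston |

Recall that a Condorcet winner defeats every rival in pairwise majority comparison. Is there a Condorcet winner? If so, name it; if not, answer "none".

Check each pair by majority over 19 ballots:
Selby vs Granton: Selby is ranked higher on 6+4 = 10 ballots, Granton on 9. Selby wins 10–9.
Selby vs Holwick: Selby is ranked higher on 1+4+4 = 9 ballots, Holwick on 10. Holwick wins 10–9.
Selby vs Kelston: Selby preferred on 4+4+2 = 10 ballots; Selby wins 10–9.
Granton vs Holwick: Granton preferred on 1+4 = 5 ballots; Holwick wins 14–5.
Granton vs Kelston: Granton preferred on 1+4+2 = 7 ballots; Kelston wins 12–7.
Holwick vs Kelston: Holwick preferred on 2+2 = 4 ballots; Kelston wins 15–4.
No city is unbeaten: Selby loses to Holwick; Granton loses to Selby; Holwick loses to Kelston; Kelston loses to Selby. In particular Selby > Kelston > Holwick > Selby is a majority cycle — no Condorcet winner exists.

none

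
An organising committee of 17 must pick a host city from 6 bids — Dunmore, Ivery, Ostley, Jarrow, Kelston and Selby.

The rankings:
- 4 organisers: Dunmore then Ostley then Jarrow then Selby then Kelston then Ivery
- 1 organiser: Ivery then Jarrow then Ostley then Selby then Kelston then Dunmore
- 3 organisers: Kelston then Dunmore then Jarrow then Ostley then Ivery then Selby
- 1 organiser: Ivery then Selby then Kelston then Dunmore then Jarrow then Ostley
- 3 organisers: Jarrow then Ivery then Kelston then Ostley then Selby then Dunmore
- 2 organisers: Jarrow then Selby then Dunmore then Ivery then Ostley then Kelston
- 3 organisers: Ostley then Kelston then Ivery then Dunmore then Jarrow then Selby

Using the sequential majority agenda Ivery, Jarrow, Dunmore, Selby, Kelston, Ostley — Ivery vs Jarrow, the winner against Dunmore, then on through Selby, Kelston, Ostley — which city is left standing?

Round 1: Ivery vs Jarrow — 5–12, Jarrow advances.
Round 2: Jarrow vs Dunmore — 6–11, Dunmore advances.
Round 3: Dunmore vs Selby — 10–7, Dunmore advances.
Round 4: Dunmore vs Kelston — 6–11, Kelston advances.
Round 5: Kelston vs Ostley — 7–10, Ostley advances.
Ostley survives the agenda.

Ostley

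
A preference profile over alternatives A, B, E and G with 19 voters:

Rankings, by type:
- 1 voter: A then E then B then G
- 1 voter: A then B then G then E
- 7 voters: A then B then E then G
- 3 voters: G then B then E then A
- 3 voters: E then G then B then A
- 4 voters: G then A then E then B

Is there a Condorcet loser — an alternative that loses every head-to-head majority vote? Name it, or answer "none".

Pairwise majorities:
A vs B: 1+1+7+4 = 13 for A, 6 for B — A by 13–6.
A vs E: 1+1+7+4 = 13 for A, 6 for E — A by 13–6.
A vs G: G, 10–9.
B vs E: B is ranked higher on 1+7+3 = 11 ballots, E on 8. B wins 11–8.
B vs G: G wins 10–9.
E vs G: E is ranked higher on 1+7+3 = 11 ballots, G on 8. E wins 11–8.
Every alternative wins at least one matchup (A beats B; B beats E; E beats G; G beats A), so there is no Condorcet loser.

none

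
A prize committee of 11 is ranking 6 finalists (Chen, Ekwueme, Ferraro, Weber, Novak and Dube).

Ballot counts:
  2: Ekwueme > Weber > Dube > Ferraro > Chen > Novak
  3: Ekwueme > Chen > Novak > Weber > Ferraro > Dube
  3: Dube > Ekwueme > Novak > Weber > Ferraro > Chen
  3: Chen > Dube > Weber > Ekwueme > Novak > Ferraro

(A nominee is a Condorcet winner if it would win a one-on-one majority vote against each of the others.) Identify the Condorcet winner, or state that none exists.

Head-to-head results (11 jurors):
Chen vs Ekwueme: Ekwueme, 8–3.
Chen vs Ferraro: Chen, 6–5.
Chen vs Weber: Chen wins 6–5.
Chen vs Novak: Chen is ranked higher on 2+3+3 = 8 ballots, Novak on 3. Chen wins 8–3.
Chen vs Dube: 3+3 = 6 for Chen, 5 for Dube — Chen by 6–5.
Ekwueme–Ferraro: Ekwueme 11–0.
Ekwueme vs Weber: Ekwueme preferred on 2+3+3 = 8 ballots; Ekwueme wins 8–3.
Ekwueme–Novak: Ekwueme 11–0.
Ekwueme vs Dube: Dube wins 6–5.
Ferraro vs Weber: 0 to 11, Weber.
Ferraro vs Novak: 2 to 9, Novak.
Ferraro vs Dube: Dube wins 8–3.
Weber vs Novak: Novak wins 6–5.
Weber–Dube: Dube 6–5.
Novak vs Dube: Novak is ranked higher on 3 ballots, Dube on 8. Dube wins 8–3.
Each nominee drops at least one matchup (Chen loses to Ekwueme; Ekwueme loses to Dube; Ferraro loses to Chen; Weber loses to Chen; Novak loses to Chen; Dube loses to Chen); the cycle Chen beats Dube beats Ekwueme beats Chen rules out a Condorcet winner.

none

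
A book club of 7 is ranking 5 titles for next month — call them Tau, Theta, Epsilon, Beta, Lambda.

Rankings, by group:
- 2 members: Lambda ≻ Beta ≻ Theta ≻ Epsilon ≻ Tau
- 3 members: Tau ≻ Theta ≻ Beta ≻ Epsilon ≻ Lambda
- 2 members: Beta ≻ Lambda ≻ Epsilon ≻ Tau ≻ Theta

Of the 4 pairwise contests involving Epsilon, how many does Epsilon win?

1

Epsilon against each rival (7 members):
Epsilon vs Tau: Epsilon is ranked higher on 2+2 = 4 ballots, Tau on 3. Epsilon wins 4–3.
Epsilon vs Theta: Epsilon preferred on 2 ballots; Theta wins 5–2.
Epsilon vs Beta: Beta, 7–0.
Epsilon vs Lambda: 3 for Epsilon, 4 for Lambda — Lambda by 4–3.
Epsilon beats Tau; loses to Theta, Beta, Lambda — 1 pairwise win.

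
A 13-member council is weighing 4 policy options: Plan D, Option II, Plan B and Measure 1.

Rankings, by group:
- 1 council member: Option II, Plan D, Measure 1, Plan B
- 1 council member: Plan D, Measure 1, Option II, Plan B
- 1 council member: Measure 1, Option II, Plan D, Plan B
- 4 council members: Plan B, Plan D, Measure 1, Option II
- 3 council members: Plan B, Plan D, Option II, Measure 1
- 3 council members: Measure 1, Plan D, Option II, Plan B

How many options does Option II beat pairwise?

0

Option II against each rival (13 council members):
Option II vs Plan D: 1+1 = 2 for Option II, 11 for Plan D — Plan D by 11–2.
Option II vs Plan B: Plan B, 7–6.
Option II vs Measure 1: Measure 1, 9–4.
Option II beats no one; loses to Plan D, Plan B, Measure 1 — 0 pairwise wins.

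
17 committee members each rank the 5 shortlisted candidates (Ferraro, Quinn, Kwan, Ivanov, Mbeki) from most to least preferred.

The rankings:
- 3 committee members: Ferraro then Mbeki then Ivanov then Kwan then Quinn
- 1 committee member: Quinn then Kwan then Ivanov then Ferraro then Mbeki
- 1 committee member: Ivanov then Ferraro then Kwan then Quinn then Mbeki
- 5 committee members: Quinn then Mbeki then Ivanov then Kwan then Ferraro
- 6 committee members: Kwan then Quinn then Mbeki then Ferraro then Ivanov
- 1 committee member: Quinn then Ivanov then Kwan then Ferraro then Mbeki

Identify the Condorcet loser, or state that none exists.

Head-to-head results (17 committee members):
Ferraro vs Quinn: Ferraro preferred on 3+1 = 4 ballots; Quinn wins 13–4.
Ferraro vs Kwan: Kwan, 13–4.
Ferraro vs Ivanov: Ferraro wins 9–8.
Ferraro–Mbeki: Mbeki 11–6.
Quinn vs Kwan: 1+5+1 = 7 for Quinn, 10 for Kwan — Kwan by 10–7.
Quinn vs Ivanov: Quinn preferred on 1+5+6+1 = 13 ballots; Quinn wins 13–4.
Quinn vs Mbeki: Quinn, 14–3.
Kwan vs Ivanov: Ivanov, 10–7.
Kwan vs Mbeki: Kwan wins 9–8.
Ivanov vs Mbeki: Ivanov preferred on 1+1+1 = 3 ballots; Mbeki wins 14–3.
No candidate is winless: Ferraro beats Ivanov; Quinn beats Ferraro; Kwan beats Ferraro; Ivanov beats Kwan; Mbeki beats Ferraro. There is no Condorcet loser.

none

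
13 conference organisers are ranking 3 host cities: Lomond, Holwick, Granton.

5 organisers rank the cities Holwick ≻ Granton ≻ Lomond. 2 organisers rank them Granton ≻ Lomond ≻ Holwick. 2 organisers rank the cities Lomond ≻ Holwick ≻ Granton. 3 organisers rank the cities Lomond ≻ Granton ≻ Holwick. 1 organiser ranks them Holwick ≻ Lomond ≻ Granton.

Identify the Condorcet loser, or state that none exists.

none

Head-to-head results (13 organisers):
Lomond vs Holwick: Lomond preferred on 2+2+3 = 7 ballots; Lomond wins 7–6.
Lomond vs Granton: Lomond preferred on 2+3+1 = 6 ballots; Granton wins 7–6.
Holwick vs Granton: Holwick, 8–5.
Every city wins at least one matchup (Lomond beats Holwick; Holwick beats Granton; Granton beats Lomond), so there is no Condorcet loser.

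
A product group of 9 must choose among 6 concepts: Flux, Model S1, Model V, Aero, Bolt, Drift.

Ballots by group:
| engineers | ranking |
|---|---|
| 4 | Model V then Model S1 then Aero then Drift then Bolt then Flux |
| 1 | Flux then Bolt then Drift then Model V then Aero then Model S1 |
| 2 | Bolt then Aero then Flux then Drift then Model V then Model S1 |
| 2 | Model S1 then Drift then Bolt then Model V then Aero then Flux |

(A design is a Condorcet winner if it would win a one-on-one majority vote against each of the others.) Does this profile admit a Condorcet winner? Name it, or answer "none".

none

Check each pair by majority over 9 ballots:
Flux vs Model S1: Model S1 wins 6–3.
Flux vs Model V: Flux is ranked higher on 1+2 = 3 ballots, Model V on 6. Model V wins 6–3.
Flux vs Aero: 1 to 8, Aero.
Flux–Bolt: Bolt 8–1.
Flux–Drift: Drift 6–3.
Model S1 vs Model V: Model V, 7–2.
Model S1–Aero: Model S1 6–3.
Model S1 vs Bolt: Model S1 preferred on 4+2 = 6 ballots; Model S1 wins 6–3.
Model S1 vs Drift: 4+2 = 6 for Model S1, 3 for Drift — Model S1 by 6–3.
Model V vs Aero: Model V, 7–2.
Model V vs Bolt: 4 for Model V, 5 for Bolt — Bolt by 5–4.
Model V–Drift: Drift 5–4.
Aero vs Bolt: Bolt wins 5–4.
Aero–Drift: Aero 6–3.
Bolt vs Drift: Bolt is ranked higher on 1+2 = 3 ballots, Drift on 6. Drift wins 6–3.
No design is unbeaten: Flux loses to Model S1; Model S1 loses to Model V; Model V loses to Bolt; Aero loses to Model S1; Bolt loses to Model S1; Drift loses to Model S1. In particular Model S1 → Bolt → Model V → Model S1 is a majority cycle — no Condorcet winner exists.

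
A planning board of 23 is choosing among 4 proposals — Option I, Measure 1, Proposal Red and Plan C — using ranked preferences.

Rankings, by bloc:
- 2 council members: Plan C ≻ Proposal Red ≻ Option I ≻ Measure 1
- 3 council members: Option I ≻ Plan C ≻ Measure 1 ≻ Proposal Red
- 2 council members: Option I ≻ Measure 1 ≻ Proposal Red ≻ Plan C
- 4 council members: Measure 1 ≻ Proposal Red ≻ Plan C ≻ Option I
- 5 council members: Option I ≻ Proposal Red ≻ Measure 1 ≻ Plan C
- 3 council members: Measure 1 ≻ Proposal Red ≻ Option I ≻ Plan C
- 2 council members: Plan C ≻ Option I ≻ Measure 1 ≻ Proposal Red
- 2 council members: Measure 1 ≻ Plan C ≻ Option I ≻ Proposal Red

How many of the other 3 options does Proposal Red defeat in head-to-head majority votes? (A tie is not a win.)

Proposal Red against each rival (23 council members):
Proposal Red vs Option I: Proposal Red is ranked higher on 2+4+3 = 9 ballots, Option I on 14. Option I wins 14–9.
Proposal Red vs Measure 1: Measure 1 wins 16–7.
Proposal Red vs Plan C: Proposal Red, 14–9.
Proposal Red beats Plan C; loses to Option I, Measure 1 — 1 pairwise win.

1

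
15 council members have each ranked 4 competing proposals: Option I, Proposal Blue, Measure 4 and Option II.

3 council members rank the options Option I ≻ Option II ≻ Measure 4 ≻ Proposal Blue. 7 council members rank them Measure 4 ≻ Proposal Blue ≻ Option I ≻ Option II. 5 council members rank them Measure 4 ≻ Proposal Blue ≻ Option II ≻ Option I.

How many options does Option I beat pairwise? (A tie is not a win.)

1

Option I against each rival (15 council members):
Option I vs Proposal Blue: 3 for Option I, 12 for Proposal Blue — Proposal Blue by 12–3.
Option I vs Measure 4: Measure 4, 12–3.
Option I vs Option II: Option I preferred on 3+7 = 10 ballots; Option I wins 10–5.
Option I beats Option II; loses to Proposal Blue, Measure 4 — 1 pairwise win.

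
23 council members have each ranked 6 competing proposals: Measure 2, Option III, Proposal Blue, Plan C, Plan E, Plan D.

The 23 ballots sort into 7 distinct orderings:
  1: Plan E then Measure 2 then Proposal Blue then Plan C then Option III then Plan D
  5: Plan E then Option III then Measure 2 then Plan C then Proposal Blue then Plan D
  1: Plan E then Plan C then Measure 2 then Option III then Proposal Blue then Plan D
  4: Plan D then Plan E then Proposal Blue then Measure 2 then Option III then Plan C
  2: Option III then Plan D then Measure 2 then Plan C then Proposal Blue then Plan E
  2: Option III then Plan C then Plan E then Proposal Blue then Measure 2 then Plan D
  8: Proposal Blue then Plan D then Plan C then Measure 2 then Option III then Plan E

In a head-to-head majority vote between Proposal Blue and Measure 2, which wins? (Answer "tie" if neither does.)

Proposal Blue

Ballots ranking Proposal Blue above Measure 2: 4 + 2 + 8 = 14.
Ballots ranking Measure 2 above Proposal Blue: 23 − 14 = 9.
Proposal Blue wins the head-to-head 14–9.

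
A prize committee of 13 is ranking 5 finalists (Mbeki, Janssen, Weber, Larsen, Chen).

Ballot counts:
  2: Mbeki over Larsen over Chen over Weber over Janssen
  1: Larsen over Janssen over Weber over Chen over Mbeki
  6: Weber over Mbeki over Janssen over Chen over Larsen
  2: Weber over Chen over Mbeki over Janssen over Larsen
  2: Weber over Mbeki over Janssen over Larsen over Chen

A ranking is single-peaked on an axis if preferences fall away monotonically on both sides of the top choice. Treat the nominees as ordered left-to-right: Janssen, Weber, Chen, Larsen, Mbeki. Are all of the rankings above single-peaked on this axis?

Axis positions: Janssen=1, Weber=2, Chen=3, Larsen=4, Mbeki=5.
Group 1 (peak Mbeki at position 5): ranking walks positions 5-4-3-2-1, expanding outward from the peak — single-peaked.
Group 2: ranking walks positions 4-1-2-3-5; Janssen is ranked above Chen even though Chen lies between Janssen and the peak Larsen on the axis — preferences dip and rise again. Not single-peaked.
Group 3: ranking walks positions 2-5-1-3-4; Mbeki is ranked above Chen even though Chen lies between Mbeki and the peak Weber on the axis — preferences dip and rise again. Not single-peaked.
Group 4: ranking walks positions 2-3-5-1-4; Mbeki is ranked above Larsen even though Larsen lies between Mbeki and the peak Weber on the axis — preferences dip and rise again. Not single-peaked.
Group 5: ranking walks positions 2-5-1-4-3; Mbeki is ranked above Chen even though Chen lies between Mbeki and the peak Weber on the axis — preferences dip and rise again. Not single-peaked.
Group 2 violates single-peakedness, so the profile is not single-peaked on this axis.

no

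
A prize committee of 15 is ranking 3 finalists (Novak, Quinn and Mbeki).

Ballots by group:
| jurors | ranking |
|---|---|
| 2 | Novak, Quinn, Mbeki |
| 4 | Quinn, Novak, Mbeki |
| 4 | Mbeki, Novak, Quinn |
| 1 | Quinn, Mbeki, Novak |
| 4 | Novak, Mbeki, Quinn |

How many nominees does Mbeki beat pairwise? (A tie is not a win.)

Mbeki against each rival (15 jurors):
Mbeki vs Novak: Novak wins 10–5.
Mbeki vs Quinn: 4+4 = 8 for Mbeki, 7 for Quinn — Mbeki by 8–7.
Mbeki beats Quinn; loses to Novak — 1 pairwise win.

1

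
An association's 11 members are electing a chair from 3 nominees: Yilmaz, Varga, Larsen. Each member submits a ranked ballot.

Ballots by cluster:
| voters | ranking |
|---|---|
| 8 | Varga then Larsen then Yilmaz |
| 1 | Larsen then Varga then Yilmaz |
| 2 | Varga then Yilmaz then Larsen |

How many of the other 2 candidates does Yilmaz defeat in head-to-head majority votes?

0

Yilmaz against each rival (11 voters):
Yilmaz vs Varga: Varga, 11–0.
Yilmaz vs Larsen: Yilmaz preferred on 2 ballots; Larsen wins 9–2.
Yilmaz beats no one; loses to Varga, Larsen — 0 pairwise wins.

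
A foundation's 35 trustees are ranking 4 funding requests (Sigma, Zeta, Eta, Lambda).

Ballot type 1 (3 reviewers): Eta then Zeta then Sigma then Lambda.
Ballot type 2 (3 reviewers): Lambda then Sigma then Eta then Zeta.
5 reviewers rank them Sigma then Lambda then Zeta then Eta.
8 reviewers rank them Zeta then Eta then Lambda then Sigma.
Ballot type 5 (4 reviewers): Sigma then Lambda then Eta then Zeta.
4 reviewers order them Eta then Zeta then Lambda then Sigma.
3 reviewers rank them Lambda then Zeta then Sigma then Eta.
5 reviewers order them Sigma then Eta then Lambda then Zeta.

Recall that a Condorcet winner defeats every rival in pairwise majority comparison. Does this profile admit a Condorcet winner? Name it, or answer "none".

none

Check each pair by majority over 35 ballots:
Sigma–Zeta: Zeta 18–17.
Sigma vs Eta: Sigma, 20–15.
Sigma–Lambda: Lambda 18–17.
Zeta vs Eta: Eta wins 19–16.
Zeta vs Lambda: Lambda, 20–15.
Eta vs Lambda: Eta, 20–15.
Each project drops at least one matchup (Sigma loses to Zeta; Zeta loses to Eta; Eta loses to Sigma; Lambda loses to Eta); the cycle Sigma > Eta > Zeta > Sigma rules out a Condorcet winner.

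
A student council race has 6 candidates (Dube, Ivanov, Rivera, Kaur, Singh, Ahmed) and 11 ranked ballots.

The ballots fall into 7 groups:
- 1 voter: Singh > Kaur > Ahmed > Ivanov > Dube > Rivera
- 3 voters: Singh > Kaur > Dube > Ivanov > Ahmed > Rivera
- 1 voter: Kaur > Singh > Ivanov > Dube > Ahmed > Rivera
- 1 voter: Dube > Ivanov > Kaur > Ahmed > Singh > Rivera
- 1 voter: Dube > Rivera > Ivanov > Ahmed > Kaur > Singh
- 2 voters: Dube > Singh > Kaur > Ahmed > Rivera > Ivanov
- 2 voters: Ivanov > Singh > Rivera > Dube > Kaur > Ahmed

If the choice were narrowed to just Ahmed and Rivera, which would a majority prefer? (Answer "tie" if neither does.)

Ballots ranking Ahmed above Rivera: 1 + 3 + 1 + 1 + 2 = 8.
Ballots ranking Rivera above Ahmed: 11 − 8 = 3.
Ahmed wins the head-to-head 8–3.

Ahmed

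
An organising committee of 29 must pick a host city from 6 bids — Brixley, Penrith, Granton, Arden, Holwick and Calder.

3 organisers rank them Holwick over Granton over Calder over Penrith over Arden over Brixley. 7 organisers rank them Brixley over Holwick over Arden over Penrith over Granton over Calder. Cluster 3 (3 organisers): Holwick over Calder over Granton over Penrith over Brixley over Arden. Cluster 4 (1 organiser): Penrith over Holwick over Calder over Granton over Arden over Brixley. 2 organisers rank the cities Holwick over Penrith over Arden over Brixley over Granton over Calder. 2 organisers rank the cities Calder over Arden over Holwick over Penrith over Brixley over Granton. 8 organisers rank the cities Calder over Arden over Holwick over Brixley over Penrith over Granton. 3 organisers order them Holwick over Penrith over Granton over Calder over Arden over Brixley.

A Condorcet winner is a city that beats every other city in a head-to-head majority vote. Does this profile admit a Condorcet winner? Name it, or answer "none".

Holwick

Head-to-head results (29 organisers):
Brixley vs Penrith: Brixley is ranked higher on 7+8 = 15 ballots, Penrith on 14. Brixley wins 15–14.
Brixley vs Granton: Brixley preferred on 7+2+2+8 = 19 ballots; Brixley wins 19–10.
Brixley vs Arden: Brixley preferred on 7+3 = 10 ballots; Arden wins 19–10.
Brixley vs Holwick: Brixley preferred on 7 ballots; Holwick wins 22–7.
Brixley vs Calder: Brixley preferred on 7+2 = 9 ballots; Calder wins 20–9.
Penrith vs Granton: 23 to 6, Penrith.
Penrith vs Arden: 12 to 17, Arden.
Penrith vs Holwick: 1 for Penrith, 28 for Holwick — Holwick by 28–1.
Penrith vs Calder: Penrith is ranked higher on 7+1+2+3 = 13 ballots, Calder on 16. Calder wins 16–13.
Granton vs Arden: Granton is ranked higher on 3+3+1+3 = 10 ballots, Arden on 19. Arden wins 19–10.
Granton vs Holwick: 0 to 29, Holwick.
Granton vs Calder: Granton is ranked higher on 3+7+2+3 = 15 ballots, Calder on 14. Granton wins 15–14.
Arden vs Holwick: Arden is ranked higher on 2+8 = 10 ballots, Holwick on 19. Holwick wins 19–10.
Arden vs Calder: 7+2 = 9 for Arden, 20 for Calder — Calder by 20–9.
Holwick vs Calder: 3+7+3+1+2+3 = 19 for Holwick, 10 for Calder — Holwick by 19–10.
Holwick wins every pairwise contest, so Holwick is the Condorcet winner.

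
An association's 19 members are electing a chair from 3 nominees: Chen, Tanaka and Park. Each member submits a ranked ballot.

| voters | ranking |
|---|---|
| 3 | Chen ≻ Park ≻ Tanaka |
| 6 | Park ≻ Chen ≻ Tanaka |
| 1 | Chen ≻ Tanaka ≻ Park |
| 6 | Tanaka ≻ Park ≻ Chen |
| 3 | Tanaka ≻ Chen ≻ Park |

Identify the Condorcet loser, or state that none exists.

none

Head-to-head results (19 voters):
Chen vs Tanaka: 10 to 9, Chen.
Chen vs Park: 3+1+3 = 7 for Chen, 12 for Park — Park by 12–7.
Tanaka vs Park: Tanaka preferred on 1+6+3 = 10 ballots; Tanaka wins 10–9.
Every candidate wins at least one matchup (Chen beats Tanaka; Tanaka beats Park; Park beats Chen), so there is no Condorcet loser.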